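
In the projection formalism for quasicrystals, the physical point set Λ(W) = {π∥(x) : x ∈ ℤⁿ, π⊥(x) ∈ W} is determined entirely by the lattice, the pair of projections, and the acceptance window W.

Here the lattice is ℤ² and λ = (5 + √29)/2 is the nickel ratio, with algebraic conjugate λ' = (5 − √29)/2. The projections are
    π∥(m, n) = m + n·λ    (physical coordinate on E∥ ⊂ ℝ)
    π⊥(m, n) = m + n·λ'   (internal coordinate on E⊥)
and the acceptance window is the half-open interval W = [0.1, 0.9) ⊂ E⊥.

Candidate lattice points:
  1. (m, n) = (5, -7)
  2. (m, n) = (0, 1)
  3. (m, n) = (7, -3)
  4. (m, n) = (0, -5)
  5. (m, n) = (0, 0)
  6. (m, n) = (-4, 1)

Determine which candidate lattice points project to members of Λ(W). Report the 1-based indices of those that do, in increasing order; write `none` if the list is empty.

Compute λ' = (5−√29)/2 = -0.1926, so π⊥(m,n) = m -0.1926·n.
[1] lift (5,-7): star map gives 6.3481; window check 0.1 ≤ 6.3481 < 0.9 is false → out
[2] lift (0,1): star map gives -0.1926; window check 0.1 ≤ -0.1926 < 0.9 is false → out
[3] lift (7,-3): star map gives 7.5777; window check 0.1 ≤ 7.5777 < 0.9 is false → out
[4] lift (0,-5): star map gives 0.9629; window check 0.1 ≤ 0.9629 < 0.9 is false → out
[5] lift (0,0): star map gives 0.0000; window check 0.1 ≤ 0.0000 < 0.9 is false → out
[6] lift (-4,1): star map gives -4.1926; window check 0.1 ≤ -4.1926 < 0.9 is false → out

none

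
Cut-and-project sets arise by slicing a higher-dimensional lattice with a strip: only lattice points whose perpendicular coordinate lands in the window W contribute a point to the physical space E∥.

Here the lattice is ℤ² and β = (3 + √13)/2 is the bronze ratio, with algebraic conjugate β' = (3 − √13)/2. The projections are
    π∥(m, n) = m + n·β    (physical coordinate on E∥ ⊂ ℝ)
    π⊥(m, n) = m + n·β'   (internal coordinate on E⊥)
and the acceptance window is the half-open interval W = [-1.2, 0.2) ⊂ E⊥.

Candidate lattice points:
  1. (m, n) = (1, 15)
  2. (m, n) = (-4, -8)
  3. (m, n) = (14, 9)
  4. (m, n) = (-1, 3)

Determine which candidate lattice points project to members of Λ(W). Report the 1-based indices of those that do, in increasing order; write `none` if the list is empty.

none

Compute β' = (3−√13)/2 = -0.3028, so π⊥(m,n) = m -0.3028·n.
#1 (1,15): internal coord 1 + (15)·β' = -3.5416; -3.5416 ∉ [-1.2, 0.2) → out
#2 (-4,-8): internal coord -4 + (-8)·β' = -1.5778; -1.5778 ∉ [-1.2, 0.2) → out
#3 (14,9): internal coord 14 + (9)·β' = +11.2750; +11.2750 ∉ [-1.2, 0.2) → out
#4 (-1,3): internal coord -1 + (3)·β' = -1.9083; -1.9083 ∉ [-1.2, 0.2) → out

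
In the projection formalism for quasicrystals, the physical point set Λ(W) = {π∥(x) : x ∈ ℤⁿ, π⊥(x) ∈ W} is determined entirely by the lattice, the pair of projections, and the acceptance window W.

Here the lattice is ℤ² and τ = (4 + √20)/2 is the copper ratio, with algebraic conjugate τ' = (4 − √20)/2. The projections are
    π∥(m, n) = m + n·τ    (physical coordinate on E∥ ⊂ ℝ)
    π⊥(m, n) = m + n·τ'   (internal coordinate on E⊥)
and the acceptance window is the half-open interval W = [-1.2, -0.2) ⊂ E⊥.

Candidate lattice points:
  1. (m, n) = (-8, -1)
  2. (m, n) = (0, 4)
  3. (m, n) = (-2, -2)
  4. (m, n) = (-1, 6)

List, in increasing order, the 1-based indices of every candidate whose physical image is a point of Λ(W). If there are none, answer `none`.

2

τ' = (4−√20)/2 ≈ -0.236068.
candidate 1: (m,n)=(-8,-1) → π∥ = -8-1·τ ≈ -12.236068, π⊥ = -8-1·τ' ≈ -7.763932 ∉ [-1.2, -0.2) ⇒ out
candidate 2: (m,n)=(0,4) → π∥ = 0+4·τ ≈ 16.944272, π⊥ = 0+4·τ' ≈ -0.944272 ∈ [-1.2, -0.2) ⇒ IN Λ
candidate 3: (m,n)=(-2,-2) → π∥ = -2-2·τ ≈ -10.472136, π⊥ = -2-2·τ' ≈ -1.527864 ∉ [-1.2, -0.2) ⇒ out
candidate 4: (m,n)=(-1,6) → π∥ = -1+6·τ ≈ 24.416408, π⊥ = -1+6·τ' ≈ -2.416408 ∉ [-1.2, -0.2) ⇒ out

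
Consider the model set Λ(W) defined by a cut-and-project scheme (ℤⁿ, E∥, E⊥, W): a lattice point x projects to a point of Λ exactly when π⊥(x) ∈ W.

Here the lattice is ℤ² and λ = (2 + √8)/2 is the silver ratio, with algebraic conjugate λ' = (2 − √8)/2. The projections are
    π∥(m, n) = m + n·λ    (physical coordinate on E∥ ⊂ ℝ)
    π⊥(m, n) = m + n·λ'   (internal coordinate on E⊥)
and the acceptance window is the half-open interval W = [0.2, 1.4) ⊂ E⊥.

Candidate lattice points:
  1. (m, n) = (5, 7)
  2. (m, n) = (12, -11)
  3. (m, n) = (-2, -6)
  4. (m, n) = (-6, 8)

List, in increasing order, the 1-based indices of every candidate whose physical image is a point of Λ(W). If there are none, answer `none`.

Numerically λ ≈ 2.414214 and λ' = −1/λ ≈ -0.414214.
[1] lift (5,7): star map gives 2.100505; window check 0.2 ≤ 2.100505 < 1.4 is false → out
[2] lift (12,-11): star map gives 16.556349; window check 0.2 ≤ 16.556349 < 1.4 is false → out
[3] lift (-2,-6): star map gives 0.485281; window check 0.2 ≤ 0.485281 < 1.4 is true → IN Λ
[4] lift (-6,8): star map gives -9.313708; window check 0.2 ≤ -9.313708 < 1.4 is false → out

3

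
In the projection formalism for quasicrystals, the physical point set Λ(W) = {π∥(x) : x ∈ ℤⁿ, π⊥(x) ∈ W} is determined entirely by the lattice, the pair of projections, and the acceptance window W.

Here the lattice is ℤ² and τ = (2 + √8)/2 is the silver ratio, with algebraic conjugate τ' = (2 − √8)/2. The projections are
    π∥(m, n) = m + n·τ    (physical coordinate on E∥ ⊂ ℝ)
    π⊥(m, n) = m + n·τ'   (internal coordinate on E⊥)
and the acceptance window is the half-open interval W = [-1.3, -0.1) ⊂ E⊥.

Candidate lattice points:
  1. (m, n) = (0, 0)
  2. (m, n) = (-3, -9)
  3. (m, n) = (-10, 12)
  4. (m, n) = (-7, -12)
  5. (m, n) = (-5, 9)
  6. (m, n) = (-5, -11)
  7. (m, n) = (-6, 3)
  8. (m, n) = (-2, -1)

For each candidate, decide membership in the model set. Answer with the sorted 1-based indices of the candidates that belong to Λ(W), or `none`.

Compute τ' = (2−√8)/2 = -0.41421, so π⊥(m,n) = m -0.41421·n.
#1 (0,0): internal coord 0 + (0)·τ' = +0.00000; +0.00000 ∉ [-1.3, -0.1) → out
#2 (-3,-9): internal coord -3 + (-9)·τ' = +0.72792; +0.72792 ∉ [-1.3, -0.1) → out
#3 (-10,12): internal coord -10 + (12)·τ' = -14.97056; -14.97056 ∉ [-1.3, -0.1) → out
#4 (-7,-12): internal coord -7 + (-12)·τ' = -2.02944; -2.02944 ∉ [-1.3, -0.1) → out
#5 (-5,9): internal coord -5 + (9)·τ' = -8.72792; -8.72792 ∉ [-1.3, -0.1) → out
#6 (-5,-11): internal coord -5 + (-11)·τ' = -0.44365; -0.44365 ∈ [-1.3, -0.1) → IN Λ
#7 (-6,3): internal coord -6 + (3)·τ' = -7.24264; -7.24264 ∉ [-1.3, -0.1) → out
#8 (-2,-1): internal coord -2 + (-1)·τ' = -1.58579; -1.58579 ∉ [-1.3, -0.1) → out

6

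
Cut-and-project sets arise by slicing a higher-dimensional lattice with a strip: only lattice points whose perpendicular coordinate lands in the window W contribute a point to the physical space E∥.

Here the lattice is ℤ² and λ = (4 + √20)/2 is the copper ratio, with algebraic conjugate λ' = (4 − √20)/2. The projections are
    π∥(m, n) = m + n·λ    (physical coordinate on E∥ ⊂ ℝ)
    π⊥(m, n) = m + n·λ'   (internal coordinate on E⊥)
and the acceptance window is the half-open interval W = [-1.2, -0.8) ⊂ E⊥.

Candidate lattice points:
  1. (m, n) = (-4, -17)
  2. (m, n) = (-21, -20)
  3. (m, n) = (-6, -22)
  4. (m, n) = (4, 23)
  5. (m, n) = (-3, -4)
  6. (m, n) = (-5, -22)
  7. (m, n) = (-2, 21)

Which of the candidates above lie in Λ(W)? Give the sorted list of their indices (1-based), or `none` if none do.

λ' = (4−√20)/2 ≈ -0.23607.
[1] lift (-4,-17): star map gives 0.01316; window check -1.2 ≤ 0.01316 < -0.8 is false → out
[2] lift (-21,-20): star map gives -16.27864; window check -1.2 ≤ -16.27864 < -0.8 is false → out
[3] lift (-6,-22): star map gives -0.80650; window check -1.2 ≤ -0.80650 < -0.8 is true → IN Λ
[4] lift (4,23): star map gives -1.42956; window check -1.2 ≤ -1.42956 < -0.8 is false → out
[5] lift (-3,-4): star map gives -2.05573; window check -1.2 ≤ -2.05573 < -0.8 is false → out
[6] lift (-5,-22): star map gives 0.19350; window check -1.2 ≤ 0.19350 < -0.8 is false → out
[7] lift (-2,21): star map gives -6.95743; window check -1.2 ≤ -6.95743 < -0.8 is false → out

3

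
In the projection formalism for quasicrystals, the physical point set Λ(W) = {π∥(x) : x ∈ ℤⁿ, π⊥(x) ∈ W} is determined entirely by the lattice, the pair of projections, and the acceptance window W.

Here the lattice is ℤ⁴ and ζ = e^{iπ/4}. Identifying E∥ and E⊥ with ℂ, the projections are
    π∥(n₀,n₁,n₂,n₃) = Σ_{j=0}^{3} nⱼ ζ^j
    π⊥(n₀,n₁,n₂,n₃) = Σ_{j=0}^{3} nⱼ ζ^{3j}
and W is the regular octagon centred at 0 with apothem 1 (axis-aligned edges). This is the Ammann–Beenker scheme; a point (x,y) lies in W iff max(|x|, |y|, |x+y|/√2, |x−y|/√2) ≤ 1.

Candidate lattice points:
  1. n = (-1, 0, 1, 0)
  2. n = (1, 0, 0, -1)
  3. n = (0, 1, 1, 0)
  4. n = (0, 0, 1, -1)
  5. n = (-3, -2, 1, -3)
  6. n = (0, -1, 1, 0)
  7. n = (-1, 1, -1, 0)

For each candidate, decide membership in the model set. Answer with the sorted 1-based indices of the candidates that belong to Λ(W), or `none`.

2, 3

π⊥(n) = n₀ + n₁ζ³ + n₂ζ⁶ + n₃ζ⁹ where ζ = e^{iπ/4}.
candidate 1: n = (-1, 0, 1, 0) → π⊥ ≈ (-1.00000, -1.00000); max(|x|,|y|,|x±y|/√2) = 1.41421 > 1 ⇒ ∉ W
candidate 2: n = (1, 0, 0, -1) → π⊥ ≈ (+0.29289, -0.70711); max(|x|,|y|,|x±y|/√2) = 0.70711 ≤ 1 ⇒ ∈ W
candidate 3: n = (0, 1, 1, 0) → π⊥ ≈ (-0.70711, -0.29289); max(|x|,|y|,|x±y|/√2) = 0.70711 ≤ 1 ⇒ ∈ W
candidate 4: n = (0, 0, 1, -1) → π⊥ ≈ (-0.70711, -1.70711); max(|x|,|y|,|x±y|/√2) = 1.70711 > 1 ⇒ ∉ W
candidate 5: n = (-3, -2, 1, -3) → π⊥ ≈ (-3.70711, -4.53553); max(|x|,|y|,|x±y|/√2) = 5.82843 > 1 ⇒ ∉ W
candidate 6: n = (0, -1, 1, 0) → π⊥ ≈ (+0.70711, -1.70711); max(|x|,|y|,|x±y|/√2) = 1.70711 > 1 ⇒ ∉ W
candidate 7: n = (-1, 1, -1, 0) → π⊥ ≈ (-1.70711, +1.70711); max(|x|,|y|,|x±y|/√2) = 2.41421 > 1 ⇒ ∉ W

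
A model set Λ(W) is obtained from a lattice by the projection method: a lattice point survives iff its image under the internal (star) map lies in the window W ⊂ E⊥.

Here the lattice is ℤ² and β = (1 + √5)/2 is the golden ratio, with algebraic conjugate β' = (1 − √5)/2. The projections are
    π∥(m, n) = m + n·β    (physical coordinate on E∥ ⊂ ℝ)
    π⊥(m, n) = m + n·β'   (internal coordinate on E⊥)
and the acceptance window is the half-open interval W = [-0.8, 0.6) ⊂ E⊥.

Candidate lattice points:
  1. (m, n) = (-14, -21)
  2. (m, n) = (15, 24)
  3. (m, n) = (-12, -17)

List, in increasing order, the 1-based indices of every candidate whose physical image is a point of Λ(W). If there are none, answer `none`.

β' = (1−√5)/2 ≈ -0.61803.
#1 (-14,-21): internal coord -14 + (-21)·β' = -1.02129; -1.02129 ∉ [-0.8, 0.6) → out
#2 (15,24): internal coord 15 + (24)·β' = +0.16718; +0.16718 ∈ [-0.8, 0.6) → IN Λ
#3 (-12,-17): internal coord -12 + (-17)·β' = -1.49342; -1.49342 ∉ [-0.8, 0.6) → out

2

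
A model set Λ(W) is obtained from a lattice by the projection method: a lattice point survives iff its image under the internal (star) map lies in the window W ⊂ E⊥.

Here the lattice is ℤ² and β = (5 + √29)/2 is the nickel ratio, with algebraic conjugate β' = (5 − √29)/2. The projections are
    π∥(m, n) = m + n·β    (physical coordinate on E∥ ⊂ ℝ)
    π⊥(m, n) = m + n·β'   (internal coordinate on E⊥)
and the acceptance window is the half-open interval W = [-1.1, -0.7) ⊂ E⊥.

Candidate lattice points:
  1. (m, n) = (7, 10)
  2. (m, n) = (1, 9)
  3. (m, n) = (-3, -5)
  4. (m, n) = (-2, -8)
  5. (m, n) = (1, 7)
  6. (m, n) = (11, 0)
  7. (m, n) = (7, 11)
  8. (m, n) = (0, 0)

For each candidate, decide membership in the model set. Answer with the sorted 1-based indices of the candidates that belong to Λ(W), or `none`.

2

Compute β' = (5−√29)/2 = -0.19258, so π⊥(m,n) = m -0.19258·n.
candidate 1: (m,n)=(7,10) → π∥ = 7+10·β ≈ 58.92582, π⊥ = 7+10·β' ≈ 5.07418 ∉ [-1.1, -0.7) ⇒ out
candidate 2: (m,n)=(1,9) → π∥ = 1+9·β ≈ 47.73324, π⊥ = 1+9·β' ≈ -0.73324 ∈ [-1.1, -0.7) ⇒ IN Λ
candidate 3: (m,n)=(-3,-5) → π∥ = -3-5·β ≈ -28.96291, π⊥ = -3-5·β' ≈ -2.03709 ∉ [-1.1, -0.7) ⇒ out
candidate 4: (m,n)=(-2,-8) → π∥ = -2-8·β ≈ -43.54066, π⊥ = -2-8·β' ≈ -0.45934 ∉ [-1.1, -0.7) ⇒ out
candidate 5: (m,n)=(1,7) → π∥ = 1+7·β ≈ 37.34808, π⊥ = 1+7·β' ≈ -0.34808 ∉ [-1.1, -0.7) ⇒ out
candidate 6: (m,n)=(11,0) → π∥ = 11+0·β ≈ 11.00000, π⊥ = 11+0·β' ≈ 11.00000 ∉ [-1.1, -0.7) ⇒ out
candidate 7: (m,n)=(7,11) → π∥ = 7+11·β ≈ 64.11841, π⊥ = 7+11·β' ≈ 4.88159 ∉ [-1.1, -0.7) ⇒ out
candidate 8: (m,n)=(0,0) → π∥ = 0+0·β ≈ 0.00000, π⊥ = 0+0·β' ≈ 0.00000 ∉ [-1.1, -0.7) ⇒ out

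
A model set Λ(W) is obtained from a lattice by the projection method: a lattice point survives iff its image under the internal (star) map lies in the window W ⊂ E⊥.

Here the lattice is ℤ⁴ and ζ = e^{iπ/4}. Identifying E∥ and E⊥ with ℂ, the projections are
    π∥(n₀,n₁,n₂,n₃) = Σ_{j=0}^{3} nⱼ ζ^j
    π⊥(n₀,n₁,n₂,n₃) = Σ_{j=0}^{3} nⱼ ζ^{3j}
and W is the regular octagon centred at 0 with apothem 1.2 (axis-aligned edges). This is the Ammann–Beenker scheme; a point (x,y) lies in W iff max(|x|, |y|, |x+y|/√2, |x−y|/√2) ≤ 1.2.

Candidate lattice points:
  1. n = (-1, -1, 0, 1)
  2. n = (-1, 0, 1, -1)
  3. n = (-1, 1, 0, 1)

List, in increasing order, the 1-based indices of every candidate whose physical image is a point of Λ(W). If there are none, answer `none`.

1

With ζ = e^{iπ/4} the internal vectors are ζ^0,ζ^3,ζ^6,ζ^9.
#1 (-1, -1, 0, 1): internal (0.41421, 0.00000); octagon support 0.41421 vs apothem 1.2 → ∈ W
#2 (-1, 0, 1, -1): internal (-1.70711, -1.70711); octagon support 2.41421 vs apothem 1.2 → ∉ W
#3 (-1, 1, 0, 1): internal (-1.00000, 1.41421); octagon support 1.70711 vs apothem 1.2 → ∉ W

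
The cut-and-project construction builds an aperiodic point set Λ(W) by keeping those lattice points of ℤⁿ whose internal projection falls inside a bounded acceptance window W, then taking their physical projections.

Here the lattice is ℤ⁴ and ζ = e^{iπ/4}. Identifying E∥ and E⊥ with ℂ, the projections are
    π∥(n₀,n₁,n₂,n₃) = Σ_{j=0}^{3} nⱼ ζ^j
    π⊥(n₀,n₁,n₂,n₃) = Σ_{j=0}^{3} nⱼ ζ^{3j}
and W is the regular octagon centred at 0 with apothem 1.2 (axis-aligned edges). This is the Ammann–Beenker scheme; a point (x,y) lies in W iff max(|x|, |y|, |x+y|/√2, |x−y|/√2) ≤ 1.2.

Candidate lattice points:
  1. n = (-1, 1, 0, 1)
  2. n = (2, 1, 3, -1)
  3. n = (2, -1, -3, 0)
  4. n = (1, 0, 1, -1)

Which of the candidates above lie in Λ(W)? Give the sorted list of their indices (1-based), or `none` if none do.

none

With ζ = e^{iπ/4} the internal vectors are ζ^0,ζ^3,ζ^6,ζ^9.
candidate 1: n = (-1, 1, 0, 1) → π⊥ ≈ (-1.000000, +1.414214); max(|x|,|y|,|x±y|/√2) = 1.707107 > 1.2 ⇒ ∉ W
candidate 2: n = (2, 1, 3, -1) → π⊥ ≈ (+0.585786, -3.000000); max(|x|,|y|,|x±y|/√2) = 3.000000 > 1.2 ⇒ ∉ W
candidate 3: n = (2, -1, -3, 0) → π⊥ ≈ (+2.707107, +2.292893); max(|x|,|y|,|x±y|/√2) = 3.535534 > 1.2 ⇒ ∉ W
candidate 4: n = (1, 0, 1, -1) → π⊥ ≈ (+0.292893, -1.707107); max(|x|,|y|,|x±y|/√2) = 1.707107 > 1.2 ⇒ ∉ W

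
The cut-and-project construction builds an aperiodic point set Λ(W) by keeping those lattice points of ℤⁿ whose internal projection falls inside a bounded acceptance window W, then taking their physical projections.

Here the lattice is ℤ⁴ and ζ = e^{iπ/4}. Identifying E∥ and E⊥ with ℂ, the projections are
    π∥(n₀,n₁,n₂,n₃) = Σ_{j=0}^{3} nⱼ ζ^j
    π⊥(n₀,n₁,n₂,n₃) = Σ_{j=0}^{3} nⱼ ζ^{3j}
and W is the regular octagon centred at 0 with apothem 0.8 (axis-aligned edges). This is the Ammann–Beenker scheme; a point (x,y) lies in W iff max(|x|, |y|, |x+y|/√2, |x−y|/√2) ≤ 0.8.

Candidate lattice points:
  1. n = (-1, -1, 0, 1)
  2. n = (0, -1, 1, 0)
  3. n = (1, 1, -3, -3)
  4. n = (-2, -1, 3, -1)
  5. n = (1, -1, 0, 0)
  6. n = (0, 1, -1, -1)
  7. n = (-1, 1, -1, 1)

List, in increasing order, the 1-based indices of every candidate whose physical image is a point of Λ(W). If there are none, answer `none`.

Internal map: ζ^{3j} for j=0..3 gives (1,0), (−√2/2,√2/2), (0,−1), (√2/2,√2/2).
candidate 1: n = (-1, -1, 0, 1) → π⊥ ≈ (+0.414214, +0.000000); max(|x|,|y|,|x±y|/√2) = 0.414214 ≤ 0.8 ⇒ ∈ W
candidate 2: n = (0, -1, 1, 0) → π⊥ ≈ (+0.707107, -1.707107); max(|x|,|y|,|x±y|/√2) = 1.707107 > 0.8 ⇒ ∉ W
candidate 3: n = (1, 1, -3, -3) → π⊥ ≈ (-1.828427, +1.585786); max(|x|,|y|,|x±y|/√2) = 2.414214 > 0.8 ⇒ ∉ W
candidate 4: n = (-2, -1, 3, -1) → π⊥ ≈ (-2.000000, -4.414214); max(|x|,|y|,|x±y|/√2) = 4.535534 > 0.8 ⇒ ∉ W
candidate 5: n = (1, -1, 0, 0) → π⊥ ≈ (+1.707107, -0.707107); max(|x|,|y|,|x±y|/√2) = 1.707107 > 0.8 ⇒ ∉ W
candidate 6: n = (0, 1, -1, -1) → π⊥ ≈ (-1.414214, +1.000000); max(|x|,|y|,|x±y|/√2) = 1.707107 > 0.8 ⇒ ∉ W
candidate 7: n = (-1, 1, -1, 1) → π⊥ ≈ (-1.000000, +2.414214); max(|x|,|y|,|x±y|/√2) = 2.414214 > 0.8 ⇒ ∉ W

1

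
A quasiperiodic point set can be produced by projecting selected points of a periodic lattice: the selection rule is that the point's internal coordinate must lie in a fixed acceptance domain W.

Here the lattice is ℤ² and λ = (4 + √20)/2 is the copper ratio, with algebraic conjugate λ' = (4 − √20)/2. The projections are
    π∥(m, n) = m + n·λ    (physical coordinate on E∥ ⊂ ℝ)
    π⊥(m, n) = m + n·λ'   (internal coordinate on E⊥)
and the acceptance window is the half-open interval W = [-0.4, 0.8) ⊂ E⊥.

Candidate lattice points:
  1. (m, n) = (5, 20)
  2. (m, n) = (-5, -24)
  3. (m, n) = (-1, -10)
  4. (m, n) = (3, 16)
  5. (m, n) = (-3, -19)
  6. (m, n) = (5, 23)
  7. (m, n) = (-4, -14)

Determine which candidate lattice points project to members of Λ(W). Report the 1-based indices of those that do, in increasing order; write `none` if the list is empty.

1, 2

λ' = (4−√20)/2 ≈ -0.236068.
[1] lift (5,20): star map gives 0.278640; window check -0.4 ≤ 0.278640 < 0.8 is true → IN Λ
[2] lift (-5,-24): star map gives 0.665631; window check -0.4 ≤ 0.665631 < 0.8 is true → IN Λ
[3] lift (-1,-10): star map gives 1.360680; window check -0.4 ≤ 1.360680 < 0.8 is false → out
[4] lift (3,16): star map gives -0.777088; window check -0.4 ≤ -0.777088 < 0.8 is false → out
[5] lift (-3,-19): star map gives 1.485292; window check -0.4 ≤ 1.485292 < 0.8 is false → out
[6] lift (5,23): star map gives -0.429563; window check -0.4 ≤ -0.429563 < 0.8 is false → out
[7] lift (-4,-14): star map gives -0.695048; window check -0.4 ≤ -0.695048 < 0.8 is false → out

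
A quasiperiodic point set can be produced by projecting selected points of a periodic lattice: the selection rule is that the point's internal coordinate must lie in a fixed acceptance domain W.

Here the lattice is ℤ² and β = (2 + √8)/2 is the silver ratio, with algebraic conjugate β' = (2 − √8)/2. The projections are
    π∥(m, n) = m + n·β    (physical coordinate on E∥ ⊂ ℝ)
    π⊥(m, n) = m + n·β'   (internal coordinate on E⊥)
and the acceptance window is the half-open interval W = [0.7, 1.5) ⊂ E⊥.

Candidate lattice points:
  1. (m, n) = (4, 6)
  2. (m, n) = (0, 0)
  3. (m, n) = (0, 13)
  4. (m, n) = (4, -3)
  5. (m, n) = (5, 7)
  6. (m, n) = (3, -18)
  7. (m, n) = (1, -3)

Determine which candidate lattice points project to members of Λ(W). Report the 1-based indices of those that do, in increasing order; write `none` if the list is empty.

none

Compute β' = (2−√8)/2 = -0.41421, so π⊥(m,n) = m -0.41421·n.
#1 (4,6): internal coord 4 + (6)·β' = +1.51472; +1.51472 ∉ [0.7, 1.5) → out
#2 (0,0): internal coord 0 + (0)·β' = +0.00000; +0.00000 ∉ [0.7, 1.5) → out
#3 (0,13): internal coord 0 + (13)·β' = -5.38478; -5.38478 ∉ [0.7, 1.5) → out
#4 (4,-3): internal coord 4 + (-3)·β' = +5.24264; +5.24264 ∉ [0.7, 1.5) → out
#5 (5,7): internal coord 5 + (7)·β' = +2.10051; +2.10051 ∉ [0.7, 1.5) → out
#6 (3,-18): internal coord 3 + (-18)·β' = +10.45584; +10.45584 ∉ [0.7, 1.5) → out
#7 (1,-3): internal coord 1 + (-3)·β' = +2.24264; +2.24264 ∉ [0.7, 1.5) → out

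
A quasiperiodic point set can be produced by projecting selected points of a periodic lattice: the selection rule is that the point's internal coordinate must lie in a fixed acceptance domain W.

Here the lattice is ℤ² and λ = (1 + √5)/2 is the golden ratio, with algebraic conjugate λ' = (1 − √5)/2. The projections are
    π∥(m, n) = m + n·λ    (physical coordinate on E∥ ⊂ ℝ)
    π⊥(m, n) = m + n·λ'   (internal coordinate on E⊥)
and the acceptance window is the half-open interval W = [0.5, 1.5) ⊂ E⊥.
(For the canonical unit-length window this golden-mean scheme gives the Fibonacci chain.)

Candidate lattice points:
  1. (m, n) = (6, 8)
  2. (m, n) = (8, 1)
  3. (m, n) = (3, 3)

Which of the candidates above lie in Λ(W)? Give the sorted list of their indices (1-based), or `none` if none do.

Numerically λ ≈ 1.61803 and λ' = −1/λ ≈ -0.61803.
candidate 1: (m,n)=(6,8) → π∥ = 6+8·λ ≈ 18.94427, π⊥ = 6+8·λ' ≈ 1.05573 ∈ [0.5, 1.5) ⇒ IN Λ
candidate 2: (m,n)=(8,1) → π∥ = 8+1·λ ≈ 9.61803, π⊥ = 8+1·λ' ≈ 7.38197 ∉ [0.5, 1.5) ⇒ out
candidate 3: (m,n)=(3,3) → π∥ = 3+3·λ ≈ 7.85410, π⊥ = 3+3·λ' ≈ 1.14590 ∈ [0.5, 1.5) ⇒ IN Λ

1, 3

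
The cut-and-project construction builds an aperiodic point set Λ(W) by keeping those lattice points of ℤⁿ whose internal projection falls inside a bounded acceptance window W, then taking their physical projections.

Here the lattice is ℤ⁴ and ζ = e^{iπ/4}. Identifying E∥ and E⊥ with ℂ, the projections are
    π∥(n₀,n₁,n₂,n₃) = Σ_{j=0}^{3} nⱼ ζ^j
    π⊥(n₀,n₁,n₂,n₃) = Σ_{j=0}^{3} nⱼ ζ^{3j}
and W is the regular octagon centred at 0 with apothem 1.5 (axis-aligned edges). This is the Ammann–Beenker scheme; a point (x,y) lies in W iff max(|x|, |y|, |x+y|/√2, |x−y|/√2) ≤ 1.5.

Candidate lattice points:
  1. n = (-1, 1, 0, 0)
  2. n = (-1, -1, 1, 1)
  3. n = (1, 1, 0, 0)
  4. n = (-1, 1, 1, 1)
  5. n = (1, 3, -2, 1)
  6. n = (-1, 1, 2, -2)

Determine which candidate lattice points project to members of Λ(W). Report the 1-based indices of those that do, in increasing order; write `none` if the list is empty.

Internal map: ζ^{3j} for j=0..3 gives (1,0), (−√2/2,√2/2), (0,−1), (√2/2,√2/2).
#1 (-1, 1, 0, 0): internal (-1.707107, 0.707107); octagon support 1.707107 vs apothem 1.5 → ∉ W
#2 (-1, -1, 1, 1): internal (0.414214, -1.000000); octagon support 1.000000 vs apothem 1.5 → ∈ W
#3 (1, 1, 0, 0): internal (0.292893, 0.707107); octagon support 0.707107 vs apothem 1.5 → ∈ W
#4 (-1, 1, 1, 1): internal (-1.000000, 0.414214); octagon support 1.000000 vs apothem 1.5 → ∈ W
#5 (1, 3, -2, 1): internal (-0.414214, 4.828427); octagon support 4.828427 vs apothem 1.5 → ∉ W
#6 (-1, 1, 2, -2): internal (-3.121320, -2.707107); octagon support 4.121320 vs apothem 1.5 → ∉ W

2, 3, 4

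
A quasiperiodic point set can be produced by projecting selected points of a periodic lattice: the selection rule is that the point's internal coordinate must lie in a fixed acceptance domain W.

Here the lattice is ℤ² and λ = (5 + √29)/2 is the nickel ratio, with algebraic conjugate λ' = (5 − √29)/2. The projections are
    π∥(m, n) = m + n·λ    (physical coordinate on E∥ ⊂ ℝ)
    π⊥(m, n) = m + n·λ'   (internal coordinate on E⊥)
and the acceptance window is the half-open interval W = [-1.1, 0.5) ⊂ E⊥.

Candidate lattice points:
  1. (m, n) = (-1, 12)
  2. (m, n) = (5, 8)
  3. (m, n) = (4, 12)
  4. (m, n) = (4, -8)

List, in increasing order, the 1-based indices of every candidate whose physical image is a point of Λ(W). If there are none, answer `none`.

none

Compute λ' = (5−√29)/2 = -0.1926, so π⊥(m,n) = m -0.1926·n.
[1] lift (-1,12): star map gives -3.3110; window check -1.1 ≤ -3.3110 < 0.5 is false → out
[2] lift (5,8): star map gives 3.4593; window check -1.1 ≤ 3.4593 < 0.5 is false → out
[3] lift (4,12): star map gives 1.6890; window check -1.1 ≤ 1.6890 < 0.5 is false → out
[4] lift (4,-8): star map gives 5.5407; window check -1.1 ≤ 5.5407 < 0.5 is false → out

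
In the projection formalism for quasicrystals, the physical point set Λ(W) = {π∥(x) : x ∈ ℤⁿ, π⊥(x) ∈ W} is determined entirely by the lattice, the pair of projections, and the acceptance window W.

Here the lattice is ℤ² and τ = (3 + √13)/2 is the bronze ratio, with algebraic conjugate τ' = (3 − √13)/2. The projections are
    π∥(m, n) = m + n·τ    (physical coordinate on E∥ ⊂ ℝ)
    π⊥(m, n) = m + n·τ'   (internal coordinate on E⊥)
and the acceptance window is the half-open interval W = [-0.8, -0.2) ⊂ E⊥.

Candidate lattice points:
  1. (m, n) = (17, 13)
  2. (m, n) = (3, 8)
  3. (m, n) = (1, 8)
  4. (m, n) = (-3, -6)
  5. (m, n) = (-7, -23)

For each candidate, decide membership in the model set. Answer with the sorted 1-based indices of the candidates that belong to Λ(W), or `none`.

Numerically τ ≈ 3.30278 and τ' = −1/τ ≈ -0.30278.
[1] lift (17,13): star map gives 13.06392; window check -0.8 ≤ 13.06392 < -0.2 is false → out
[2] lift (3,8): star map gives 0.57779; window check -0.8 ≤ 0.57779 < -0.2 is false → out
[3] lift (1,8): star map gives -1.42221; window check -0.8 ≤ -1.42221 < -0.2 is false → out
[4] lift (-3,-6): star map gives -1.18335; window check -0.8 ≤ -1.18335 < -0.2 is false → out
[5] lift (-7,-23): star map gives -0.03616; window check -0.8 ≤ -0.03616 < -0.2 is false → out

none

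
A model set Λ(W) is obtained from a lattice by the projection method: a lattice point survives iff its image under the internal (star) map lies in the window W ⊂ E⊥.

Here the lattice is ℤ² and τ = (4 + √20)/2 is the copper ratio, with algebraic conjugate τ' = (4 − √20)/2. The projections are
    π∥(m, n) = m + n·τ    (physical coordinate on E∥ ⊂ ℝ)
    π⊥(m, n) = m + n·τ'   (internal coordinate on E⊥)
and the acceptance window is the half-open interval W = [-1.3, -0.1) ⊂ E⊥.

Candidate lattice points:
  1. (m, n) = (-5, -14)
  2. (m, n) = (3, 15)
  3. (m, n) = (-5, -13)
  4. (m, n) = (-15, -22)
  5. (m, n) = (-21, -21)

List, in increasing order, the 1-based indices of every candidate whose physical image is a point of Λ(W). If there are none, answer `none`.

2

Numerically τ ≈ 4.23607 and τ' = −1/τ ≈ -0.23607.
candidate 1: (m,n)=(-5,-14) → π∥ = -5-14·τ ≈ -64.30495, π⊥ = -5-14·τ' ≈ -1.69505 ∉ [-1.3, -0.1) ⇒ out
candidate 2: (m,n)=(3,15) → π∥ = 3+15·τ ≈ 66.54102, π⊥ = 3+15·τ' ≈ -0.54102 ∈ [-1.3, -0.1) ⇒ IN Λ
candidate 3: (m,n)=(-5,-13) → π∥ = -5-13·τ ≈ -60.06888, π⊥ = -5-13·τ' ≈ -1.93112 ∉ [-1.3, -0.1) ⇒ out
candidate 4: (m,n)=(-15,-22) → π∥ = -15-22·τ ≈ -108.19350, π⊥ = -15-22·τ' ≈ -9.80650 ∉ [-1.3, -0.1) ⇒ out
candidate 5: (m,n)=(-21,-21) → π∥ = -21-21·τ ≈ -109.95743, π⊥ = -21-21·τ' ≈ -16.04257 ∉ [-1.3, -0.1) ⇒ out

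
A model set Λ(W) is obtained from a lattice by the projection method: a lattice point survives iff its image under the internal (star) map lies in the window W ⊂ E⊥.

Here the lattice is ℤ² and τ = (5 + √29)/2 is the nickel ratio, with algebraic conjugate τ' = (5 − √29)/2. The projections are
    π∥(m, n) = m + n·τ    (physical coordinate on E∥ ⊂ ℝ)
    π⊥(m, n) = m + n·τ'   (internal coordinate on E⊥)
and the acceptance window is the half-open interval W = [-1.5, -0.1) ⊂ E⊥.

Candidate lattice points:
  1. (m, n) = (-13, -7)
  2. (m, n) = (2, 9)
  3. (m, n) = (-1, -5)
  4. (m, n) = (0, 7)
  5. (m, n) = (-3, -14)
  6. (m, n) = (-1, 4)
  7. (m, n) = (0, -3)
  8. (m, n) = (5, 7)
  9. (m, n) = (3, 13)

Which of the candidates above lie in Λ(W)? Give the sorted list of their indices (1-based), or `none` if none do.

τ' = (5−√29)/2 ≈ -0.19258.
candidate 1: (m,n)=(-13,-7) → π∥ = -13-7·τ ≈ -49.34808, π⊥ = -13-7·τ' ≈ -11.65192 ∉ [-1.5, -0.1) ⇒ out
candidate 2: (m,n)=(2,9) → π∥ = 2+9·τ ≈ 48.73324, π⊥ = 2+9·τ' ≈ 0.26676 ∉ [-1.5, -0.1) ⇒ out
candidate 3: (m,n)=(-1,-5) → π∥ = -1-5·τ ≈ -26.96291, π⊥ = -1-5·τ' ≈ -0.03709 ∉ [-1.5, -0.1) ⇒ out
candidate 4: (m,n)=(0,7) → π∥ = 0+7·τ ≈ 36.34808, π⊥ = 0+7·τ' ≈ -1.34808 ∈ [-1.5, -0.1) ⇒ IN Λ
candidate 5: (m,n)=(-3,-14) → π∥ = -3-14·τ ≈ -75.69615, π⊥ = -3-14·τ' ≈ -0.30385 ∈ [-1.5, -0.1) ⇒ IN Λ
candidate 6: (m,n)=(-1,4) → π∥ = -1+4·τ ≈ 19.77033, π⊥ = -1+4·τ' ≈ -1.77033 ∉ [-1.5, -0.1) ⇒ out
candidate 7: (m,n)=(0,-3) → π∥ = 0-3·τ ≈ -15.57775, π⊥ = 0-3·τ' ≈ 0.57775 ∉ [-1.5, -0.1) ⇒ out
candidate 8: (m,n)=(5,7) → π∥ = 5+7·τ ≈ 41.34808, π⊥ = 5+7·τ' ≈ 3.65192 ∉ [-1.5, -0.1) ⇒ out
candidate 9: (m,n)=(3,13) → π∥ = 3+13·τ ≈ 70.50357, π⊥ = 3+13·τ' ≈ 0.49643 ∉ [-1.5, -0.1) ⇒ out

4, 5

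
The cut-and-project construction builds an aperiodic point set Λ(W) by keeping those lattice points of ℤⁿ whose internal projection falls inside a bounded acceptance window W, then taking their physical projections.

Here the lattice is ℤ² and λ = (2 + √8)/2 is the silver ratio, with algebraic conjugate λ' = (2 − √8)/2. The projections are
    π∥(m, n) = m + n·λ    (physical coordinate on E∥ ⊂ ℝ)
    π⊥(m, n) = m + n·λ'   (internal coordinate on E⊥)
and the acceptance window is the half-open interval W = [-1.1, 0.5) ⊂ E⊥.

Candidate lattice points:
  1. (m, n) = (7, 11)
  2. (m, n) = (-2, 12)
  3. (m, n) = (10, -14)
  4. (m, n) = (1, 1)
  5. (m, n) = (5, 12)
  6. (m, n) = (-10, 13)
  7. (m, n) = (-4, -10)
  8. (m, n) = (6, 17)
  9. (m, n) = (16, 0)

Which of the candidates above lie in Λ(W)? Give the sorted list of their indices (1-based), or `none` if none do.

Numerically λ ≈ 2.4142 and λ' = −1/λ ≈ -0.4142.
#1 (7,11): internal coord 7 + (11)·λ' = +2.4437; +2.4437 ∉ [-1.1, 0.5) → out
#2 (-2,12): internal coord -2 + (12)·λ' = -6.9706; -6.9706 ∉ [-1.1, 0.5) → out
#3 (10,-14): internal coord 10 + (-14)·λ' = +15.7990; +15.7990 ∉ [-1.1, 0.5) → out
#4 (1,1): internal coord 1 + (1)·λ' = +0.5858; +0.5858 ∉ [-1.1, 0.5) → out
#5 (5,12): internal coord 5 + (12)·λ' = +0.0294; +0.0294 ∈ [-1.1, 0.5) → IN Λ
#6 (-10,13): internal coord -10 + (13)·λ' = -15.3848; -15.3848 ∉ [-1.1, 0.5) → out
#7 (-4,-10): internal coord -4 + (-10)·λ' = +0.1421; +0.1421 ∈ [-1.1, 0.5) → IN Λ
#8 (6,17): internal coord 6 + (17)·λ' = -1.0416; -1.0416 ∈ [-1.1, 0.5) → IN Λ
#9 (16,0): internal coord 16 + (0)·λ' = +16.0000; +16.0000 ∉ [-1.1, 0.5) → out

5, 7, 8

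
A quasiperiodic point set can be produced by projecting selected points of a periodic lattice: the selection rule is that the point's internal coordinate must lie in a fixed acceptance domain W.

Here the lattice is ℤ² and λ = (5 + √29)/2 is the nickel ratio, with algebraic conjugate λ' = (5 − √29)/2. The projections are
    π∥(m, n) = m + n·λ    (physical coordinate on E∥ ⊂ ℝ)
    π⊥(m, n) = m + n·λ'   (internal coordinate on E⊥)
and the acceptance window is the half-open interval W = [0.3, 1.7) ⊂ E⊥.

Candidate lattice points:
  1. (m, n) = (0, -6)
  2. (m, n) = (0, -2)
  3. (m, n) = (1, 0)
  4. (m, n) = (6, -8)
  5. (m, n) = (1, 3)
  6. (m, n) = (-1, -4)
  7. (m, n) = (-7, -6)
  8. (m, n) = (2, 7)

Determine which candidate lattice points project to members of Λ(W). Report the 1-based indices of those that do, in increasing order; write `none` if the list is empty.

1, 2, 3, 5, 8

Compute λ' = (5−√29)/2 = -0.1926, so π⊥(m,n) = m -0.1926·n.
#1 (0,-6): internal coord 0 + (-6)·λ' = +1.1555; +1.1555 ∈ [0.3, 1.7) → IN Λ
#2 (0,-2): internal coord 0 + (-2)·λ' = +0.3852; +0.3852 ∈ [0.3, 1.7) → IN Λ
#3 (1,0): internal coord 1 + (0)·λ' = +1.0000; +1.0000 ∈ [0.3, 1.7) → IN Λ
#4 (6,-8): internal coord 6 + (-8)·λ' = +7.5407; +7.5407 ∉ [0.3, 1.7) → out
#5 (1,3): internal coord 1 + (3)·λ' = +0.4223; +0.4223 ∈ [0.3, 1.7) → IN Λ
#6 (-1,-4): internal coord -1 + (-4)·λ' = -0.2297; -0.2297 ∉ [0.3, 1.7) → out
#7 (-7,-6): internal coord -7 + (-6)·λ' = -5.8445; -5.8445 ∉ [0.3, 1.7) → out
#8 (2,7): internal coord 2 + (7)·λ' = +0.6519; +0.6519 ∈ [0.3, 1.7) → IN Λ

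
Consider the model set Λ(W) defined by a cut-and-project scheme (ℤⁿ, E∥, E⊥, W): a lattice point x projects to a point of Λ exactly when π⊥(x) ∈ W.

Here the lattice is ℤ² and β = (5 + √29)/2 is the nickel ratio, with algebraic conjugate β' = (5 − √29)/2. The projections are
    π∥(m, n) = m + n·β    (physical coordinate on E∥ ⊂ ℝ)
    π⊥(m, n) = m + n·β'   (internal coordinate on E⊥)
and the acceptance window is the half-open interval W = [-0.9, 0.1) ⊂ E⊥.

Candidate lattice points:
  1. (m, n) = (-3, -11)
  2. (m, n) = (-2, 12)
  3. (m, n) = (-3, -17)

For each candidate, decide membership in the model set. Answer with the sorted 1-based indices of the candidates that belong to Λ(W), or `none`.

β' = (5−√29)/2 ≈ -0.192582.
#1 (-3,-11): internal coord -3 + (-11)·β' = -0.881594; -0.881594 ∈ [-0.9, 0.1) → IN Λ
#2 (-2,12): internal coord -2 + (12)·β' = -4.310989; -4.310989 ∉ [-0.9, 0.1) → out
#3 (-3,-17): internal coord -3 + (-17)·β' = +0.273901; +0.273901 ∉ [-0.9, 0.1) → out

1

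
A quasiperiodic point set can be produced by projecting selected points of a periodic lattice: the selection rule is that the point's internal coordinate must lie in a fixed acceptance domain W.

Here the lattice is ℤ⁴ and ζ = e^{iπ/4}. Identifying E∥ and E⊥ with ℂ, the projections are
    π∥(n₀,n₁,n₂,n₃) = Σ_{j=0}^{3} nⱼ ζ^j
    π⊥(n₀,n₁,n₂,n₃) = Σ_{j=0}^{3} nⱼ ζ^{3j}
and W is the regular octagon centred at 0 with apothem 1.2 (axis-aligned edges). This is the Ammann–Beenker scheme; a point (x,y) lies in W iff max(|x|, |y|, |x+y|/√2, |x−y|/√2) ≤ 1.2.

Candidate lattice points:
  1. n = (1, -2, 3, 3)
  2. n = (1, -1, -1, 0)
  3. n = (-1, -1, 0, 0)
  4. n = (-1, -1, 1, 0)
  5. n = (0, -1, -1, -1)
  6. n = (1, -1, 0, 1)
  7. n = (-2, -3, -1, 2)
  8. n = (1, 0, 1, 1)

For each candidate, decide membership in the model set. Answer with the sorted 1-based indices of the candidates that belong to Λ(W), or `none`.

Internal map: ζ^{3j} for j=0..3 gives (1,0), (−√2/2,√2/2), (0,−1), (√2/2,√2/2).
#1 (1, -2, 3, 3): internal (4.5355, -2.2929); octagon support 4.8284 vs apothem 1.2 → ∉ W
#2 (1, -1, -1, 0): internal (1.7071, 0.2929); octagon support 1.7071 vs apothem 1.2 → ∉ W
#3 (-1, -1, 0, 0): internal (-0.2929, -0.7071); octagon support 0.7071 vs apothem 1.2 → ∈ W
#4 (-1, -1, 1, 0): internal (-0.2929, -1.7071); octagon support 1.7071 vs apothem 1.2 → ∉ W
#5 (0, -1, -1, -1): internal (0.0000, -0.4142); octagon support 0.4142 vs apothem 1.2 → ∈ W
#6 (1, -1, 0, 1): internal (2.4142, 0.0000); octagon support 2.4142 vs apothem 1.2 → ∉ W
#7 (-2, -3, -1, 2): internal (1.5355, 0.2929); octagon support 1.5355 vs apothem 1.2 → ∉ W
#8 (1, 0, 1, 1): internal (1.7071, -0.2929); octagon support 1.7071 vs apothem 1.2 → ∉ W

3, 5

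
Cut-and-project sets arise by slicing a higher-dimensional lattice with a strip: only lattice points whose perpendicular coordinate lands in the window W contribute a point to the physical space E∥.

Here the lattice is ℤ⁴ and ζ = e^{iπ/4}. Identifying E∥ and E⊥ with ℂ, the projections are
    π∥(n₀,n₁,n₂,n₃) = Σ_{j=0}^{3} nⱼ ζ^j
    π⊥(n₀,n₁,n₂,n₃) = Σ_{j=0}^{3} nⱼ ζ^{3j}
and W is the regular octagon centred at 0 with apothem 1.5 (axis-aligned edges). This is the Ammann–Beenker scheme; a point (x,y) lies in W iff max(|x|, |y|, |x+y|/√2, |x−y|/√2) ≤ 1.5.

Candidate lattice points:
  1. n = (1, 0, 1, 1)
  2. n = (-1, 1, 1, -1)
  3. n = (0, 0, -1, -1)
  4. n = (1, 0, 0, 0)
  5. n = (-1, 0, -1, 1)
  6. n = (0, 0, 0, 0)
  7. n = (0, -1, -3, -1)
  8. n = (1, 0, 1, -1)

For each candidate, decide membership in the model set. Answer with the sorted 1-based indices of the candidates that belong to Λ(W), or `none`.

3, 4, 6

With ζ = e^{iπ/4} the internal vectors are ζ^0,ζ^3,ζ^6,ζ^9.
#1 (1, 0, 1, 1): internal (1.707107, -0.292893); octagon support 1.707107 vs apothem 1.5 → ∉ W
#2 (-1, 1, 1, -1): internal (-2.414214, -1.000000); octagon support 2.414214 vs apothem 1.5 → ∉ W
#3 (0, 0, -1, -1): internal (-0.707107, 0.292893); octagon support 0.707107 vs apothem 1.5 → ∈ W
#4 (1, 0, 0, 0): internal (1.000000, 0.000000); octagon support 1.000000 vs apothem 1.5 → ∈ W
#5 (-1, 0, -1, 1): internal (-0.292893, 1.707107); octagon support 1.707107 vs apothem 1.5 → ∉ W
#6 (0, 0, 0, 0): internal (0.000000, 0.000000); octagon support 0.000000 vs apothem 1.5 → ∈ W
#7 (0, -1, -3, -1): internal (0.000000, 1.585786); octagon support 1.585786 vs apothem 1.5 → ∉ W
#8 (1, 0, 1, -1): internal (0.292893, -1.707107); octagon support 1.707107 vs apothem 1.5 → ∉ W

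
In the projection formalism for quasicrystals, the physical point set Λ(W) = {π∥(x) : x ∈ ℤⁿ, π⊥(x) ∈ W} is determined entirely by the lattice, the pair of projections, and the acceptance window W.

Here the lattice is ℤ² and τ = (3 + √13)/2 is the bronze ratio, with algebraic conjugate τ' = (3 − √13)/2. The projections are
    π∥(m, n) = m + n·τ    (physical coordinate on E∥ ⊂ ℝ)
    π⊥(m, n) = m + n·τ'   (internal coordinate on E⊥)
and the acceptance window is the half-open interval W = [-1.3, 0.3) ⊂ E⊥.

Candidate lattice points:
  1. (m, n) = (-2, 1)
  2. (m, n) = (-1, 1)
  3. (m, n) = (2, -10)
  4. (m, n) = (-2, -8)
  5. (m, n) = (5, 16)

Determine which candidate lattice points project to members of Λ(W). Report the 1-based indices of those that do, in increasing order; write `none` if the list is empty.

5

τ' = (3−√13)/2 ≈ -0.30278.
[1] lift (-2,1): star map gives -2.30278; window check -1.3 ≤ -2.30278 < 0.3 is false → out
[2] lift (-1,1): star map gives -1.30278; window check -1.3 ≤ -1.30278 < 0.3 is false → out
[3] lift (2,-10): star map gives 5.02776; window check -1.3 ≤ 5.02776 < 0.3 is false → out
[4] lift (-2,-8): star map gives 0.42221; window check -1.3 ≤ 0.42221 < 0.3 is false → out
[5] lift (5,16): star map gives 0.15559; window check -1.3 ≤ 0.15559 < 0.3 is true → IN Λ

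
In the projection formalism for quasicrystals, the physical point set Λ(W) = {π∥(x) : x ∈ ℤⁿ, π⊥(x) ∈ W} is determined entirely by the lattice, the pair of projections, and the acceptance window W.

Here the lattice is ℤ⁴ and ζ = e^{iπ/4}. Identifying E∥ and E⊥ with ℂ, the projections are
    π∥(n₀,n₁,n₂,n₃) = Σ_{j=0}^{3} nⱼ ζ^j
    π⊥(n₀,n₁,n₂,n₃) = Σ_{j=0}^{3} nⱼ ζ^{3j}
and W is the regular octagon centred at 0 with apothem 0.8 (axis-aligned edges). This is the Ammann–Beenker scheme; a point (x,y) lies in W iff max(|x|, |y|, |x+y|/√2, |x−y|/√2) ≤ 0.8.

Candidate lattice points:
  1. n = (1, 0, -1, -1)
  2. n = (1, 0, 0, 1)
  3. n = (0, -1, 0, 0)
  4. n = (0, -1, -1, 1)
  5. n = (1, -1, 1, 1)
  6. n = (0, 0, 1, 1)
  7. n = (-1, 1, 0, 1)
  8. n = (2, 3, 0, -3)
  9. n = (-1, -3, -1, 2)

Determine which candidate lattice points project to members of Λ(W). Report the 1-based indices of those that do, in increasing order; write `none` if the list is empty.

With ζ = e^{iπ/4} the internal vectors are ζ^0,ζ^3,ζ^6,ζ^9.
#1 (1, 0, -1, -1): internal (0.2929, 0.2929); octagon support 0.4142 vs apothem 0.8 → ∈ W
#2 (1, 0, 0, 1): internal (1.7071, 0.7071); octagon support 1.7071 vs apothem 0.8 → ∉ W
#3 (0, -1, 0, 0): internal (0.7071, -0.7071); octagon support 1.0000 vs apothem 0.8 → ∉ W
#4 (0, -1, -1, 1): internal (1.4142, 1.0000); octagon support 1.7071 vs apothem 0.8 → ∉ W
#5 (1, -1, 1, 1): internal (2.4142, -1.0000); octagon support 2.4142 vs apothem 0.8 → ∉ W
#6 (0, 0, 1, 1): internal (0.7071, -0.2929); octagon support 0.7071 vs apothem 0.8 → ∈ W
#7 (-1, 1, 0, 1): internal (-1.0000, 1.4142); octagon support 1.7071 vs apothem 0.8 → ∉ W
#8 (2, 3, 0, -3): internal (-2.2426, 0.0000); octagon support 2.2426 vs apothem 0.8 → ∉ W
#9 (-1, -3, -1, 2): internal (2.5355, 0.2929); octagon support 2.5355 vs apothem 0.8 → ∉ W

1, 6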